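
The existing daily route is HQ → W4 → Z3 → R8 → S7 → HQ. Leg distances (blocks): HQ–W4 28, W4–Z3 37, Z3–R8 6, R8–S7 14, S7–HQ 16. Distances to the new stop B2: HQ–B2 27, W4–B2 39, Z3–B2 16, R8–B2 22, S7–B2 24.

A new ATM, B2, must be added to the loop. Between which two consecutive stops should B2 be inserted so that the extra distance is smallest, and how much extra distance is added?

Minimum extra distance: 18 blocks, inserting B2 between W4 and Z3.

Insertion cost between consecutive stops i–j is d(i,B2) + d(B2,j) − d(i,j):
  between HQ and W4: 27 + 39 − 28 = 38
  between W4 and Z3: 39 + 16 − 37 = 18
  between Z3 and R8: 16 + 22 − 6 = 32
  between R8 and S7: 22 + 24 − 14 = 32
  between S7 and HQ: 24 + 27 − 16 = 35
Cheapest insertion is between W4 and Z3, adding 18.
New total = 101 + 18 = 119.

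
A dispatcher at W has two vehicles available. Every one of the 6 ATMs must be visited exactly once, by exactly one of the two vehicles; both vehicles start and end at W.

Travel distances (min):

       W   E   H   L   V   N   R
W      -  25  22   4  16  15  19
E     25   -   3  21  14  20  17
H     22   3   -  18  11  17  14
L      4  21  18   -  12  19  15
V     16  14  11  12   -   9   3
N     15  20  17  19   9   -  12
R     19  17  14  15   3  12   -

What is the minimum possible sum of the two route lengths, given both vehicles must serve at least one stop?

Minimum combined distance: 77 min.

There are 2^5 − 1 = 31 ways to divide the 6 stops into two non-empty groups. For each, the best each vehicle can do is its own shortest tour through its group:
  {E} + {H, L, V, N, R}: 50 + 63 = 113
  {H} + {E, L, V, N, R}: 44 + 69 = 113
  {E, H} + {L, V, N, R}: 50 + 46 = 96
  {L} + {E, H, V, N, R}: 8 + 69 = 77
  {E, L} + {H, V, N, R}: 50 + 63 = 113
  {H, L} + {E, V, N, R}: 44 + 69 = 113
  … (31 splits in total)
Best: vehicle 1 W → L → W = 8; vehicle 2 W → E → H → V → R → N → W = 69; combined 77.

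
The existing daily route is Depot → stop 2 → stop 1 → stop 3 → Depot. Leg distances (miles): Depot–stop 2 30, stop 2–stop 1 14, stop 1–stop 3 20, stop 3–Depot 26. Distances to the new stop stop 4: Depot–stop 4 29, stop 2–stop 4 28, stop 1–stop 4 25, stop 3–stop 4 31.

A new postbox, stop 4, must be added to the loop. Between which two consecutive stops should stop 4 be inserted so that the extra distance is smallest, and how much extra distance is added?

Insertion cost between consecutive stops i–j is d(i,stop 4) + d(stop 4,j) − d(i,j):
  between Depot and stop 2: 29 + 28 − 30 = 27
  between stop 2 and stop 1: 28 + 25 − 14 = 39
  between stop 1 and stop 3: 25 + 31 − 20 = 36
  between stop 3 and Depot: 31 + 29 − 26 = 34
Cheapest insertion is between Depot and stop 2, adding 27.
New total = 90 + 27 = 117.

Adding 27 miles by placing stop 4 on the Depot–stop 2 leg.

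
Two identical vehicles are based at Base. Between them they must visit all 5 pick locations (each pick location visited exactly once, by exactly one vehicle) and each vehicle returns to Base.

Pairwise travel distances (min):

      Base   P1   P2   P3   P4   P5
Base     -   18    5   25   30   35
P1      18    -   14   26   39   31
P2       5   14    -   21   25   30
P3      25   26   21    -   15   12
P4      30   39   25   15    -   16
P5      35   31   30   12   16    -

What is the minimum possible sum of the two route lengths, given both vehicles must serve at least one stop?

Minimum combined distance: 112 min.

There are 2^4 − 1 = 15 ways to divide the 5 stops into two non-empty groups. For each, the best each vehicle can do is its own shortest tour through its group:
  {P1} + {P2, P3, P4, P5}: 36 + 83 = 119
  {P2} + {P1, P3, P4, P5}: 10 + 102 = 112
  {P1, P2} + {P3, P4, P5}: 37 + 83 = 120
  {P3} + {P1, P2, P4, P5}: 50 + 95 = 145
  {P1, P3} + {P2, P4, P5}: 69 + 81 = 150
  {P2, P3} + {P1, P4, P5}: 51 + 95 = 146
  … (15 splits in total)
Best: vehicle 1 Base → P2 → Base = 10; vehicle 2 Base → P1 → P3 → P5 → P4 → Base = 102; combined 112.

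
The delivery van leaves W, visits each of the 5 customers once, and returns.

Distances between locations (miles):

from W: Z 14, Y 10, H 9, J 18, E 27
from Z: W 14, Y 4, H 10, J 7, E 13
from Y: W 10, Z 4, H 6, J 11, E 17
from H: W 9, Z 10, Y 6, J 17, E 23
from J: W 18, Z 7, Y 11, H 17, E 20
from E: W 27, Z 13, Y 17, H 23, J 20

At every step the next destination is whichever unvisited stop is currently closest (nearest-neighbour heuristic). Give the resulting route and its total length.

Nearest-neighbour total = 73 miles; route W → H → Y → Z → J → E → W.

At W the remaining stops are H 9, Y 10, Z 14, J 18, E 27; go to H.
At H the remaining stops are Y 6, Z 10, J 17, E 23; go to Y.
At Y the remaining stops are Z 4, J 11, E 17; go to Z.
At Z the remaining stops are J 7, E 13; go to J.
At J the remaining stops are E 20; go to E.
Return E→W: 27.
Total = 9 + 6 + 4 + 7 + 20 + 27 = 73.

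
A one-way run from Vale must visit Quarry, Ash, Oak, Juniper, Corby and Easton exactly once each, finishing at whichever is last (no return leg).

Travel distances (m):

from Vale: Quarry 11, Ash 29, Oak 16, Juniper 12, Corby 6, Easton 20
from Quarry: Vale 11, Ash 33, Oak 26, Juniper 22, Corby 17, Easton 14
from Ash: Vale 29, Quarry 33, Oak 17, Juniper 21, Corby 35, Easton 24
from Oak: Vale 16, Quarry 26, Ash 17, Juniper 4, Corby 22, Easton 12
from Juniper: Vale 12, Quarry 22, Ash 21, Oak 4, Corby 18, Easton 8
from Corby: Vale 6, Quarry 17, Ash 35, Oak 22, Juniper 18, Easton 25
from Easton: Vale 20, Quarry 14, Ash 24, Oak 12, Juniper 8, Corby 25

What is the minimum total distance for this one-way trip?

There are 6! = 720 possible orderings.
Vale - Quarry - Ash - Oak - Juniper - Corby - Easton: 11+33+17+4+18+25 = 108
Vale - Quarry - Ash - Oak - Juniper - Easton - Corby: 11+33+17+4+8+25 = 98
Vale - Quarry - Ash - Oak - Corby - Juniper - Easton: 11+33+17+22+18+8 = 109
Vale - Quarry - Ash - Oak - Corby - Easton - Juniper: 11+33+17+22+25+8 = 116
Vale - Quarry - Ash - Oak - Easton - Juniper - Corby: 11+33+17+12+8+18 = 99
Vale - Quarry - Ash - Oak - Easton - Corby - Juniper: 11+33+17+12+25+18 = 116
Vale - Quarry - Ash - Juniper - Oak - Corby - Easton: 11+33+21+4+22+25 = 116
Vale - Quarry - Ash - Juniper - Oak - Easton - Corby: 11+33+21+4+12+25 = 106
… (712 more)
Vale - Corby - Quarry - Easton - Juniper - Oak - Ash: 6+17+14+8+4+17 = 66  ← best
The minimum is 66.
One shortest path: Vale → Corby → Quarry → Easton → Juniper → Oak → Ash.

Minimum one-way distance = 66 m.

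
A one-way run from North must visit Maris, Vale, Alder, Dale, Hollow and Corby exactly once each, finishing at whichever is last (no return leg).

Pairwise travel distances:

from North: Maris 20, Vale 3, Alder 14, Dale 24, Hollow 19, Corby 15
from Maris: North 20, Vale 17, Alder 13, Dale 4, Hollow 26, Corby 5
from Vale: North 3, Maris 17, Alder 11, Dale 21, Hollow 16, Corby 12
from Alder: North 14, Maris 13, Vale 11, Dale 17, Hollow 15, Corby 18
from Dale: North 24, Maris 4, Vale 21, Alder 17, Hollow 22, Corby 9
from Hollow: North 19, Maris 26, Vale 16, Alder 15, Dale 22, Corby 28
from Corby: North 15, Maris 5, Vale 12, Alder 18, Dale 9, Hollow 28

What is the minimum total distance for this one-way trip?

There are 6! = 720 possible orderings.
North → Maris → Vale → Alder → Dale → Hollow → Corby: 20+17+11+17+22+28 = 115
North → Maris → Vale → Alder → Dale → Corby → Hollow: 20+17+11+17+9+28 = 102
North → Maris → Vale → Alder → Hollow → Dale → Corby: 20+17+11+15+22+9 = 94
North → Maris → Vale → Alder → Hollow → Corby → Dale: 20+17+11+15+28+9 = 100
North → Maris → Vale → Alder → Corby → Dale → Hollow: 20+17+11+18+9+22 = 97
North → Maris → Vale → Alder → Corby → Hollow → Dale: 20+17+11+18+28+22 = 116
North → Maris → Vale → Dale → Alder → Hollow → Corby: 20+17+21+17+15+28 = 118
North → Maris → Vale → Dale → Alder → Corby → Hollow: 20+17+21+17+18+28 = 121
… (712 more)
North → Vale → Corby → Maris → Dale → Alder → Hollow: 3+12+5+4+17+15 = 56  ← best
The minimum is 56.
One shortest path: North → Vale → Corby → Maris → Dale → Alder → Hollow.

56 — the minimum one-way total.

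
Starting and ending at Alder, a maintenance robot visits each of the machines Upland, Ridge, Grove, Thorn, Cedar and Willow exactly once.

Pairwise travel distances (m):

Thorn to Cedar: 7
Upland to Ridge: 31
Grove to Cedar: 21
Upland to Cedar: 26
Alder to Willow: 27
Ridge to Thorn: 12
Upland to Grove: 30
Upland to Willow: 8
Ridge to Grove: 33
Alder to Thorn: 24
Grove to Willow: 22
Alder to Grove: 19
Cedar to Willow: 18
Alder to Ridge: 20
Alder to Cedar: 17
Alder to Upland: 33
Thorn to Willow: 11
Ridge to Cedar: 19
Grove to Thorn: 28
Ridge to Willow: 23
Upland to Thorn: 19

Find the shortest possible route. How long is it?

Shortest round trip = 114 m.

Alder→Upland→Ridge→Grove→Thorn→Cedar→Willow→Alder: 33+31+33+28+7+18+27 = 177
Alder→Upland→Ridge→Grove→Thorn→Willow→Cedar→Alder: 33+31+33+28+11+18+17 = 171
Alder→Upland→Ridge→Grove→Cedar→Thorn→Willow→Alder: 33+31+33+21+7+11+27 = 163
Alder→Upland→Ridge→Grove→Cedar→Willow→Thorn→Alder: 33+31+33+21+18+11+24 = 171
Alder→Upland→Ridge→Grove→Willow→Thorn→Cedar→Alder: 33+31+33+22+11+7+17 = 154
Alder→Upland→Ridge→Grove→Willow→Cedar→Thorn→Alder: 33+31+33+22+18+7+24 = 168
Alder→Upland→Ridge→Thorn→Grove→Cedar→Willow→Alder: 33+31+12+28+21+18+27 = 170
Alder→Upland→Ridge→Thorn→Grove→Willow→Cedar→Alder: 33+31+12+28+22+18+17 = 161
… (352 more)
Alder→Ridge→Thorn→Cedar→Upland→Willow→Grove→Alder: 20+12+7+26+8+22+19 = 114  ← best
The minimum is 114.
One optimal route: Alder → Ridge → Thorn → Cedar → Upland → Willow → Grove → Alder (or its reverse).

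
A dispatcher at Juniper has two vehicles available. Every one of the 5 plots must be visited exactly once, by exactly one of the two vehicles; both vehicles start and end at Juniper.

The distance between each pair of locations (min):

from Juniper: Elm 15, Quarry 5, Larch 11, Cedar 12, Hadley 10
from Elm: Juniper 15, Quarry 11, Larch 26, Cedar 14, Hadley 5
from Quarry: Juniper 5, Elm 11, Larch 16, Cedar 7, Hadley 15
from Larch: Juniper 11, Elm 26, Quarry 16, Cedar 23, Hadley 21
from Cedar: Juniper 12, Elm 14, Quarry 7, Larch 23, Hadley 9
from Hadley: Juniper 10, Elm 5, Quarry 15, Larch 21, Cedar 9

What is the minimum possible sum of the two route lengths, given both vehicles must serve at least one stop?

Try each way of splitting the stops between the two vehicles (each non-empty) and, for each split, find the best tour for each vehicle:
  {Elm} + {Quarry, Larch, Cedar, Hadley}: 30 + 53 = 83
  {Quarry} + {Elm, Larch, Cedar, Hadley}: 10 + 63 = 73
  {Elm, Quarry} + {Larch, Cedar, Hadley}: 31 + 53 = 84
  {Larch} + {Elm, Quarry, Cedar, Hadley}: 22 + 41 = 63
  {Elm, Larch} + {Quarry, Cedar, Hadley}: 52 + 31 = 83
  {Quarry, Larch} + {Elm, Cedar, Hadley}: 32 + 41 = 73
  … (15 splits in total)
Best: vehicle 1 Juniper → Larch → Juniper = 22; vehicle 2 Juniper → Elm → Hadley → Cedar → Quarry → Juniper = 41; combined 63.

Minimum combined distance: 63 min.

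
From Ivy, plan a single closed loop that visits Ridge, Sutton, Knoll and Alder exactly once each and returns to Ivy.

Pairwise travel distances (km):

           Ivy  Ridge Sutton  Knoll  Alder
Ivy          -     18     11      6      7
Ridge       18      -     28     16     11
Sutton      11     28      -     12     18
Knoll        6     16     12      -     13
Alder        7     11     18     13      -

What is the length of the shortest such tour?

57 km — the shortest possible round trip.

With 4 stops there are 4!/2 = 12 distinct round trips (a route and its reverse cost the same).
Ivy → Ridge → Sutton → Knoll → Alder → Ivy: 18+28+12+13+7 = 78
Ivy → Ridge → Sutton → Alder → Knoll → Ivy: 18+28+18+13+6 = 83
Ivy → Ridge → Knoll → Sutton → Alder → Ivy: 18+16+12+18+7 = 71
Ivy → Ridge → Knoll → Alder → Sutton → Ivy: 18+16+13+18+11 = 76
Ivy → Ridge → Alder → Sutton → Knoll → Ivy: 18+11+18+12+6 = 65
Ivy → Ridge → Alder → Knoll → Sutton → Ivy: 18+11+13+12+11 = 65
Ivy → Sutton → Ridge → Knoll → Alder → Ivy: 11+28+16+13+7 = 75
Ivy → Sutton → Ridge → Alder → Knoll → Ivy: 11+28+11+13+6 = 69
Ivy → Sutton → Knoll → Ridge → Alder → Ivy: 11+12+16+11+7 = 57
Ivy → Sutton → Alder → Ridge → Knoll → Ivy: 11+18+11+16+6 = 62
Ivy → Knoll → Ridge → Sutton → Alder → Ivy: 6+16+28+18+7 = 75
Ivy → Knoll → Sutton → Ridge → Alder → Ivy: 6+12+28+11+7 = 64
The minimum is 57.
One optimal route: Ivy → Sutton → Knoll → Ridge → Alder → Ivy (or its reverse).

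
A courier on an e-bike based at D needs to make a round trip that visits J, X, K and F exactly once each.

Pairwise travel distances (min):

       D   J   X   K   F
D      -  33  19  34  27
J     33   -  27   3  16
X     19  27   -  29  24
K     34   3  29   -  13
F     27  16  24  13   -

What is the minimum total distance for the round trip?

Minimum total distance: 89 min.

There are 12 distinct closed tours to check (reversals are equivalent).
D - J - X - K - F - D: 33+27+29+13+27 = 129
D - J - X - F - K - D: 33+27+24+13+34 = 131
D - J - K - X - F - D: 33+3+29+24+27 = 116
D - J - K - F - X - D: 33+3+13+24+19 = 92
D - J - F - X - K - D: 33+16+24+29+34 = 136
D - J - F - K - X - D: 33+16+13+29+19 = 110
D - X - J - K - F - D: 19+27+3+13+27 = 89
D - X - J - F - K - D: 19+27+16+13+34 = 109
D - X - K - J - F - D: 19+29+3+16+27 = 94
D - X - F - J - K - D: 19+24+16+3+34 = 96
D - K - J - X - F - D: 34+3+27+24+27 = 115
D - K - X - J - F - D: 34+29+27+16+27 = 133
The minimum is 89.
One optimal route: D → X → J → K → F → D (or its reverse).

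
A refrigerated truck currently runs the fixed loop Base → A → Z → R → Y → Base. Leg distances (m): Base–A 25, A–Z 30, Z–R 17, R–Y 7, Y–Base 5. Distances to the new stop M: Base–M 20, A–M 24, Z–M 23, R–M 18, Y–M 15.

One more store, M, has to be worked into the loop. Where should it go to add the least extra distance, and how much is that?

Insertion cost between consecutive stops i–j is d(i,M) + d(M,j) − d(i,j):
  between Base and A: 20 + 24 − 25 = 19
  between A and Z: 24 + 23 − 30 = 17
  between Z and R: 23 + 18 − 17 = 24
  between R and Y: 18 + 15 − 7 = 26
  between Y and Base: 15 + 20 − 5 = 30
Cheapest insertion is between A and Z, adding 17.
New total = 84 + 17 = 101.

+17 m — insert M between A and Z.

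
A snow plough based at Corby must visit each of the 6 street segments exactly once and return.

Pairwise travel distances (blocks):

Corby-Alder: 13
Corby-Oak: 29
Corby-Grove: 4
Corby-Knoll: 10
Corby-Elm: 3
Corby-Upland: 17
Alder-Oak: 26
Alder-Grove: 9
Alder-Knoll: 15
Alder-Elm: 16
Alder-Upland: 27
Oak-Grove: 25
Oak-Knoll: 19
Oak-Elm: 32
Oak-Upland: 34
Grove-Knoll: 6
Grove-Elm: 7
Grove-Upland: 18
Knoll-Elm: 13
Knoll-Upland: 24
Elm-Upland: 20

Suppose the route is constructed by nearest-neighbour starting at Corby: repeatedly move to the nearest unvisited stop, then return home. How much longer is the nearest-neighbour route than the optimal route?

4 blocks longer than the optimal tour.

Corby: Elm=3, Grove=4, Knoll=10, Alder=13, Upland=17, Oak=29 ⇒ Elm
Elm: Grove=7, Knoll=13, Alder=16, Upland=20, Oak=32 ⇒ Grove
Grove: Knoll=6, Alder=9, Upland=18, Oak=25 ⇒ Knoll
Knoll: Alder=15, Oak=19, Upland=24 ⇒ Alder
Alder: Oak=26, Upland=27 ⇒ Oak
Oak: Upland=34 ⇒ Upland
NN route Corby → Elm → Grove → Knoll → Alder → Oak → Upland → Corby costs 108.
Optimal: Corby → Alder → Grove → Knoll → Oak → Upland → Elm → Corby costs 104 (by enumerating all 360 distinct tours).
Excess = 108 − 104 = 4.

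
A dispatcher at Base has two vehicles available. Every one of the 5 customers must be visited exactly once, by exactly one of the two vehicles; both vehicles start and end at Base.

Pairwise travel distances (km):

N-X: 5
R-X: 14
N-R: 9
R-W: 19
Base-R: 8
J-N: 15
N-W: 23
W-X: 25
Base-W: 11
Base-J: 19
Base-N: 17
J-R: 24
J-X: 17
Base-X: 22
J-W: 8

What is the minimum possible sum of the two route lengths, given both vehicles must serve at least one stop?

There are 2^4 − 1 = 15 ways to divide the 5 stops into two non-empty groups. For each, the best each vehicle can do is its own shortest tour through its group:
  {J} + {N, R, W, X}: 38 + 58 = 96
  {N} + {J, R, W, X}: 34 + 58 = 92
  {J, N} + {R, W, X}: 51 + 58 = 109
  {R} + {J, N, W, X}: 16 + 58 = 74
  {J, R} + {N, W, X}: 51 + 58 = 109
  {N, R} + {J, W, X}: 34 + 58 = 92
  … (15 splits in total)
Best: vehicle 1 Base → R → Base = 16; vehicle 2 Base → N → X → J → W → Base = 58; combined 74.

74 km — the smallest possible combined total.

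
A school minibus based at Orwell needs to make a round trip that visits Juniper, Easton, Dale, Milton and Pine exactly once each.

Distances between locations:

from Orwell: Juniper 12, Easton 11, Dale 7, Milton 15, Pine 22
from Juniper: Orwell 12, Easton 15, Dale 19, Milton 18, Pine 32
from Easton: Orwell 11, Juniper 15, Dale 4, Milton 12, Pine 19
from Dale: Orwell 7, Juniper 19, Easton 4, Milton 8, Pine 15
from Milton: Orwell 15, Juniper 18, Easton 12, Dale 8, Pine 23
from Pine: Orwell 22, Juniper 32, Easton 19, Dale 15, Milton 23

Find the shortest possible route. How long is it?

83 — the shortest possible round trip.

There are 60 distinct closed tours to check (reversals are equivalent).
Orwell→Juniper→Easton→Dale→Milton→Pine→Orwell: 12+15+4+8+23+22 = 84
Orwell→Juniper→Easton→Dale→Pine→Milton→Orwell: 12+15+4+15+23+15 = 84
Orwell→Juniper→Easton→Milton→Dale→Pine→Orwell: 12+15+12+8+15+22 = 84
Orwell→Juniper→Easton→Milton→Pine→Dale→Orwell: 12+15+12+23+15+7 = 84
Orwell→Juniper→Easton→Pine→Dale→Milton→Orwell: 12+15+19+15+8+15 = 84
Orwell→Juniper→Easton→Pine→Milton→Dale→Orwell: 12+15+19+23+8+7 = 84
Orwell→Juniper→Dale→Easton→Milton→Pine→Orwell: 12+19+4+12+23+22 = 92
Orwell→Juniper→Dale→Easton→Pine→Milton→Orwell: 12+19+4+19+23+15 = 92
Orwell→Juniper→Dale→Milton→Easton→Pine→Orwell: 12+19+8+12+19+22 = 92
Orwell→Juniper→Dale→Milton→Pine→Easton→Orwell: 12+19+8+23+19+11 = 92
Orwell→Juniper→Dale→Pine→Easton→Milton→Orwell: 12+19+15+19+12+15 = 92
Orwell→Juniper→Dale→Pine→Milton→Easton→Orwell: 12+19+15+23+12+11 = 92
Orwell→Juniper→Milton→Easton→Dale→Pine→Orwell: 12+18+12+4+15+22 = 83
Orwell→Juniper→Milton→Easton→Pine→Dale→Orwell: 12+18+12+19+15+7 = 83
… (46 more)
The minimum is 83.
One optimal route: Orwell → Juniper → Milton → Easton → Dale → Pine → Orwell (or its reverse).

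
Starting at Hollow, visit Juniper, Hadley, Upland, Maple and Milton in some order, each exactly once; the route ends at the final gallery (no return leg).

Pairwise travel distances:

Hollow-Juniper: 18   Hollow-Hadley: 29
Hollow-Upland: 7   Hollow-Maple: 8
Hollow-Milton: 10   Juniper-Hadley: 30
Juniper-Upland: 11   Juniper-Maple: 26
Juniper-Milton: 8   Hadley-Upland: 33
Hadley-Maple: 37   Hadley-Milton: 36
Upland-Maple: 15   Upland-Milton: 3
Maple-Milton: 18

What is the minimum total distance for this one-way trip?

There are 5! = 120 possible orderings.
Hollow → Juniper → Hadley → Upland → Maple → Milton: 18+30+33+15+18 = 114
Hollow → Juniper → Hadley → Upland → Milton → Maple: 18+30+33+3+18 = 102
Hollow → Juniper → Hadley → Maple → Upland → Milton: 18+30+37+15+3 = 103
Hollow → Juniper → Hadley → Maple → Milton → Upland: 18+30+37+18+3 = 106
Hollow → Juniper → Hadley → Milton → Upland → Maple: 18+30+36+3+15 = 102
Hollow → Juniper → Hadley → Milton → Maple → Upland: 18+30+36+18+15 = 117
Hollow → Juniper → Upland → Hadley → Maple → Milton: 18+11+33+37+18 = 117
Hollow → Juniper → Upland → Hadley → Milton → Maple: 18+11+33+36+18 = 116
Hollow → Juniper → Upland → Maple → Hadley → Milton: 18+11+15+37+36 = 117
Hollow → Juniper → Upland → Maple → Milton → Hadley: 18+11+15+18+36 = 98
Hollow → Juniper → Upland → Milton → Hadley → Maple: 18+11+3+36+37 = 105
Hollow → Juniper → Upland → Milton → Maple → Hadley: 18+11+3+18+37 = 87
Hollow → Juniper → Maple → Hadley → Upland → Milton: 18+26+37+33+3 = 117
Hollow → Juniper → Maple → Hadley → Milton → Upland: 18+26+37+36+3 = 120
… (106 more)
Hollow → Maple → Upland → Milton → Juniper → Hadley: 8+15+3+8+30 = 64  ← best
The minimum is 64.
One shortest path: Hollow → Maple → Upland → Milton → Juniper → Hadley.

64 — the minimum one-way total.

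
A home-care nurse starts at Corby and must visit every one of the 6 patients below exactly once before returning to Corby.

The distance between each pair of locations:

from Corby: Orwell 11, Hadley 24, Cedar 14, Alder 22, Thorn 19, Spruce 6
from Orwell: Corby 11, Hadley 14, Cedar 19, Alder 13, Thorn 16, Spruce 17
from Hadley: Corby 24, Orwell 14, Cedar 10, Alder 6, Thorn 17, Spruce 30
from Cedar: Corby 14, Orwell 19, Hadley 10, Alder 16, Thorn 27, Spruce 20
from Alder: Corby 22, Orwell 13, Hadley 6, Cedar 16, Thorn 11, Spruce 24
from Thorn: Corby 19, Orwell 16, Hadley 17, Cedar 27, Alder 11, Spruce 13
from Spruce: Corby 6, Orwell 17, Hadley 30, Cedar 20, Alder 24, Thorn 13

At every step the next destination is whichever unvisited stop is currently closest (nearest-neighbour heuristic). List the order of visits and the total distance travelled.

Total distance 76 via the nearest-neighbour route Corby → Spruce → Thorn → Alder → Hadley → Cedar → Orwell → Corby.

At Corby the remaining stops are Spruce 6, Orwell 11, Cedar 14, Thorn 19, Alder 22, Hadley 24; go to Spruce.
At Spruce the remaining stops are Thorn 13, Orwell 17, Cedar 20, Alder 24, Hadley 30; go to Thorn.
At Thorn the remaining stops are Alder 11, Orwell 16, Hadley 17, Cedar 27; go to Alder.
At Alder the remaining stops are Hadley 6, Orwell 13, Cedar 16; go to Hadley.
At Hadley the remaining stops are Cedar 10, Orwell 14; go to Cedar.
At Cedar the remaining stops are Orwell 19; go to Orwell.
Return Orwell→Corby: 11.
Total = 6 + 13 + 11 + 6 + 10 + 19 + 11 = 76.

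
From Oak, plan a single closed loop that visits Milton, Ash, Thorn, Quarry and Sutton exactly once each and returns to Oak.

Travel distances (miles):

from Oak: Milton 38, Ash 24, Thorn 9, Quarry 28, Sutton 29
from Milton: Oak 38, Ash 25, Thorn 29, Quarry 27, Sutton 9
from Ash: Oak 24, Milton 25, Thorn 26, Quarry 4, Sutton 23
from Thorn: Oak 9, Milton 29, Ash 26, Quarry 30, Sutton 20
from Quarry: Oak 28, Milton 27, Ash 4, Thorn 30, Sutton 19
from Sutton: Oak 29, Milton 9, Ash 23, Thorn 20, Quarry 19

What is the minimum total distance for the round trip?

Minimum total distance: 93 miles.

There are 60 distinct closed tours to check (reversals are equivalent).
Oak - Milton - Ash - Thorn - Quarry - Sutton - Oak: 38+25+26+30+19+29 = 167
Oak - Milton - Ash - Thorn - Sutton - Quarry - Oak: 38+25+26+20+19+28 = 156
Oak - Milton - Ash - Quarry - Thorn - Sutton - Oak: 38+25+4+30+20+29 = 146
Oak - Milton - Ash - Quarry - Sutton - Thorn - Oak: 38+25+4+19+20+9 = 115
Oak - Milton - Ash - Sutton - Thorn - Quarry - Oak: 38+25+23+20+30+28 = 164
Oak - Milton - Ash - Sutton - Quarry - Thorn - Oak: 38+25+23+19+30+9 = 144
Oak - Milton - Thorn - Ash - Quarry - Sutton - Oak: 38+29+26+4+19+29 = 145
Oak - Milton - Thorn - Ash - Sutton - Quarry - Oak: 38+29+26+23+19+28 = 163
Oak - Milton - Thorn - Quarry - Ash - Sutton - Oak: 38+29+30+4+23+29 = 153
Oak - Milton - Thorn - Quarry - Sutton - Ash - Oak: 38+29+30+19+23+24 = 163
Oak - Milton - Thorn - Sutton - Ash - Quarry - Oak: 38+29+20+23+4+28 = 142
Oak - Milton - Thorn - Sutton - Quarry - Ash - Oak: 38+29+20+19+4+24 = 134
Oak - Milton - Quarry - Ash - Thorn - Sutton - Oak: 38+27+4+26+20+29 = 144
Oak - Milton - Quarry - Ash - Sutton - Thorn - Oak: 38+27+4+23+20+9 = 121
… (46 more)
Oak - Ash - Quarry - Milton - Sutton - Thorn - Oak: 24+4+27+9+20+9 = 93  ← best
The minimum is 93.
One optimal route: Oak → Ash → Quarry → Milton → Sutton → Thorn → Oak (or its reverse).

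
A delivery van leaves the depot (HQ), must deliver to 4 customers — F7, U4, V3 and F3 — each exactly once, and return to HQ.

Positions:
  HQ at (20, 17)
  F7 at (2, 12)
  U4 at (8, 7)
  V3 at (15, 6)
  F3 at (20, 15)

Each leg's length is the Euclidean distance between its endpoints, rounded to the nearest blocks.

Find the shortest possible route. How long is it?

46 blocks — the shortest possible round trip.

There are 12 distinct closed tours to check (reversals are equivalent).
HQ→F7→U4→V3→F3→HQ: 19+8+7+10+2 = 46
HQ→F7→U4→F3→V3→HQ: 19+8+14+10+12 = 63
HQ→F7→V3→U4→F3→HQ: 19+14+7+14+2 = 56
HQ→F7→V3→F3→U4→HQ: 19+14+10+14+16 = 73
HQ→F7→F3→U4→V3→HQ: 19+18+14+7+12 = 70
HQ→F7→F3→V3→U4→HQ: 19+18+10+7+16 = 70
HQ→U4→F7→V3→F3→HQ: 16+8+14+10+2 = 50
HQ→U4→F7→F3→V3→HQ: 16+8+18+10+12 = 64
HQ→U4→V3→F7→F3→HQ: 16+7+14+18+2 = 57
HQ→U4→F3→F7→V3→HQ: 16+14+18+14+12 = 74
HQ→V3→F7→U4→F3→HQ: 12+14+8+14+2 = 50
HQ→V3→U4→F7→F3→HQ: 12+7+8+18+2 = 47
The minimum is 46.
One optimal route: HQ → F7 → U4 → V3 → F3 → HQ (or its reverse).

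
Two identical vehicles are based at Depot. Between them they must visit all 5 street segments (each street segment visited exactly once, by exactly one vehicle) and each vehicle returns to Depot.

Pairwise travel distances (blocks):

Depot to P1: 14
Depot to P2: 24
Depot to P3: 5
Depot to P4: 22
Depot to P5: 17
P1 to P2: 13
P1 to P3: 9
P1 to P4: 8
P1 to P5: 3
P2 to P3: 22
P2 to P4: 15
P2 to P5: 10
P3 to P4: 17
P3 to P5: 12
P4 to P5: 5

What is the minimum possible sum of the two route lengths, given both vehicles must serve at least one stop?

Minimum combined distance: 71 blocks.

Try each way of splitting the stops between the two vehicles (each non-empty) and, for each split, find the best tour for each vehicle:
  {P1} + {P2, P3, P4, P5}: 28 + 61 = 89
  {P2} + {P1, P3, P4, P5}: 48 + 44 = 92
  {P1, P2} + {P3, P4, P5}: 51 + 44 = 95
  {P3} + {P1, P2, P4, P5}: 10 + 61 = 71
  {P1, P3} + {P2, P4, P5}: 28 + 61 = 89
  {P2, P3} + {P1, P4, P5}: 51 + 44 = 95
  … (15 splits in total)
Best: vehicle 1 Depot → P3 → Depot = 10; vehicle 2 Depot → P1 → P4 → P5 → P2 → Depot = 61; combined 71.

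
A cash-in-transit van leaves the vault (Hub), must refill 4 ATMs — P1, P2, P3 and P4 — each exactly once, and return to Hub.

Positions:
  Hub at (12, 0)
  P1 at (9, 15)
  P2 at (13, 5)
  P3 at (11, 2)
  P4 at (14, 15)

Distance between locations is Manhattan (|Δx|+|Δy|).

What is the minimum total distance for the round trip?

With 4 stops there are 4!/2 = 12 distinct round trips (a route and its reverse cost the same).
Hub → P1 → P2 → P3 → P4 → Hub: 18+14+5+16+17 = 70
Hub → P1 → P2 → P4 → P3 → Hub: 18+14+11+16+3 = 62
Hub → P1 → P3 → P2 → P4 → Hub: 18+15+5+11+17 = 66
Hub → P1 → P3 → P4 → P2 → Hub: 18+15+16+11+6 = 66
Hub → P1 → P4 → P2 → P3 → Hub: 18+5+11+5+3 = 42
Hub → P1 → P4 → P3 → P2 → Hub: 18+5+16+5+6 = 50
Hub → P2 → P1 → P3 → P4 → Hub: 6+14+15+16+17 = 68
Hub → P2 → P1 → P4 → P3 → Hub: 6+14+5+16+3 = 44
Hub → P2 → P3 → P1 → P4 → Hub: 6+5+15+5+17 = 48
Hub → P2 → P4 → P1 → P3 → Hub: 6+11+5+15+3 = 40
Hub → P3 → P1 → P2 → P4 → Hub: 3+15+14+11+17 = 60
Hub → P3 → P2 → P1 → P4 → Hub: 3+5+14+5+17 = 44
The minimum is 40.
One optimal route: Hub → P2 → P4 → P1 → P3 → Hub (or its reverse).

Shortest round trip = 40.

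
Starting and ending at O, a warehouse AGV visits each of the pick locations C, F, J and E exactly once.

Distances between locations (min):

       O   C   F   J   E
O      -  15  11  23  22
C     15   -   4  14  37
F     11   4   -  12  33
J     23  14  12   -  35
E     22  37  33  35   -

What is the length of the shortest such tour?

Shortest round trip = 86 min.

With 4 stops there are 4!/2 = 12 distinct round trips (a route and its reverse cost the same).
O-C-F-J-E-O: 15+4+12+35+22 = 88
O-C-F-E-J-O: 15+4+33+35+23 = 110
O-C-J-F-E-O: 15+14+12+33+22 = 96
O-C-J-E-F-O: 15+14+35+33+11 = 108
O-C-E-F-J-O: 15+37+33+12+23 = 120
O-C-E-J-F-O: 15+37+35+12+11 = 110
O-F-C-J-E-O: 11+4+14+35+22 = 86
O-F-C-E-J-O: 11+4+37+35+23 = 110
O-F-J-C-E-O: 11+12+14+37+22 = 96
O-F-E-C-J-O: 11+33+37+14+23 = 118
O-J-C-F-E-O: 23+14+4+33+22 = 96
O-J-F-C-E-O: 23+12+4+37+22 = 98
The minimum is 86.
One optimal route: O → F → C → J → E → O (or its reverse).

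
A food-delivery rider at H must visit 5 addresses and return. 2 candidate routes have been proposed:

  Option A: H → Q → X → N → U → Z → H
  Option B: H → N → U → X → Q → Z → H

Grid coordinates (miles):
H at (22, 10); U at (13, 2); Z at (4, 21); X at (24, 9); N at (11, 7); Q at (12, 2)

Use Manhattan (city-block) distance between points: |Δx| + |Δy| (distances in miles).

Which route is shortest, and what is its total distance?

Option A: 18 + 19 + 15 + 7 + 28 + 29 = 116
Option B: 14 + 7 + 18 + 19 + 27 + 29 = 114

Shortest is Option B, total 114 miles.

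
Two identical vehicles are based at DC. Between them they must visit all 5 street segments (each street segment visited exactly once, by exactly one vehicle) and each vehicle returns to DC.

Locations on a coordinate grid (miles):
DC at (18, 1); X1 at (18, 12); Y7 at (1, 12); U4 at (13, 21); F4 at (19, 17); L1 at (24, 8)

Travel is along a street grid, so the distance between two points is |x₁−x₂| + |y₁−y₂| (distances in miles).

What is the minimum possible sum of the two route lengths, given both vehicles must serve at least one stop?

Minimum combined distance: 102 miles.

Check every non-empty split of the stops between the two vehicles; for each half take its own optimal tour:
  {X1} + {Y7, U4, F4, L1}: 22 + 86 = 108
  {Y7} + {X1, U4, F4, L1}: 56 + 62 = 118
  {X1, Y7} + {U4, F4, L1}: 56 + 62 = 118
  {U4} + {X1, Y7, F4, L1}: 50 + 78 = 128
  {X1, U4} + {Y7, F4, L1}: 50 + 78 = 128
  {Y7, U4} + {X1, F4, L1}: 74 + 44 = 118
  … (15 splits in total)
  {X1, Y7, U4, F4} + {L1}: 76 + 26 = 102  ← best
Best: vehicle 1 DC → X1 → Y7 → U4 → F4 → DC = 76; vehicle 2 DC → L1 → DC = 26; combined 102.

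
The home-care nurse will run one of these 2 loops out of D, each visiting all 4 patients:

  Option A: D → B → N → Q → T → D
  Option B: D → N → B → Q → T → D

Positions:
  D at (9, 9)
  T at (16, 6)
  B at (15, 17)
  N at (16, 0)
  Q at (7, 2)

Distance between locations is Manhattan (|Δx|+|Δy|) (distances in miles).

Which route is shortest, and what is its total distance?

Shortest is Option A, total 66 miles.

Option A: 14 + 18 + 11 + 13 + 10 = 66
Option B: 16 + 18 + 23 + 13 + 10 = 80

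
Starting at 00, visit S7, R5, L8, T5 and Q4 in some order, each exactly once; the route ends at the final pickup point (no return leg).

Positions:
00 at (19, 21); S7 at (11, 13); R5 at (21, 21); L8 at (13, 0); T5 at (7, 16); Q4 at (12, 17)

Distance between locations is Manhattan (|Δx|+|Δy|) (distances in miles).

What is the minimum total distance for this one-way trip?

Minimum one-way distance = 43 miles.

There are 5! = 120 possible orderings.
00 - S7 - R5 - L8 - T5 - Q4: 16+18+29+22+6 = 91
00 - S7 - R5 - L8 - Q4 - T5: 16+18+29+18+6 = 87
00 - S7 - R5 - T5 - L8 - Q4: 16+18+19+22+18 = 93
00 - S7 - R5 - T5 - Q4 - L8: 16+18+19+6+18 = 77
00 - S7 - R5 - Q4 - L8 - T5: 16+18+13+18+22 = 87
00 - S7 - R5 - Q4 - T5 - L8: 16+18+13+6+22 = 75
00 - S7 - L8 - R5 - T5 - Q4: 16+15+29+19+6 = 85
00 - S7 - L8 - R5 - Q4 - T5: 16+15+29+13+6 = 79
00 - S7 - L8 - T5 - R5 - Q4: 16+15+22+19+13 = 85
00 - S7 - L8 - T5 - Q4 - R5: 16+15+22+6+13 = 72
00 - S7 - L8 - Q4 - R5 - T5: 16+15+18+13+19 = 81
00 - S7 - L8 - Q4 - T5 - R5: 16+15+18+6+19 = 74
00 - S7 - T5 - R5 - L8 - Q4: 16+7+19+29+18 = 89
00 - S7 - T5 - R5 - Q4 - L8: 16+7+19+13+18 = 73
… (106 more)
00 - R5 - Q4 - T5 - S7 - L8: 2+13+6+7+15 = 43  ← best
The minimum is 43.
One shortest path: 00 → R5 → Q4 → T5 → S7 → L8.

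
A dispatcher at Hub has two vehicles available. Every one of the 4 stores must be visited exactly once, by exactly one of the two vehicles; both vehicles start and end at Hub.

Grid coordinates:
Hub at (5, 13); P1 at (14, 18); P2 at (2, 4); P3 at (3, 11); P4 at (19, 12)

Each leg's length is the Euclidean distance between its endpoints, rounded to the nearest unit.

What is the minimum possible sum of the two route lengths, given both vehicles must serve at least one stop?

51 — the smallest possible combined total.

Check every non-empty split of the stops between the two vehicles; for each half take its own optimal tour:
  {P1} + {P2, P3, P4}: 20 + 43 = 63
  {P2} + {P1, P3, P4}: 18 + 37 = 55
  {P1, P2} + {P3, P4}: 37 + 33 = 70
  {P3} + {P1, P2, P4}: 6 + 46 = 52
  {P1, P3} + {P2, P4}: 26 + 42 = 68
  {P2, P3} + {P1, P4}: 19 + 32 = 51
  … (7 splits in total)
Best: vehicle 1 Hub → P2 → P3 → Hub = 19; vehicle 2 Hub → P1 → P4 → Hub = 32; combined 51.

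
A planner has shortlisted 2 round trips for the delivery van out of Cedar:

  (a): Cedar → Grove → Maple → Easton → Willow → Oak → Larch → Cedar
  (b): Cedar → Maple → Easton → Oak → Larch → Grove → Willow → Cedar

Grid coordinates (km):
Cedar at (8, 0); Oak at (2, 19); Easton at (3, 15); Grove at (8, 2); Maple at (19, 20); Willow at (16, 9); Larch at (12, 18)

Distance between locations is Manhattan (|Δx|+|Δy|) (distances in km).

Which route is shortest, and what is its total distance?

(a): 2 + 29 + 21 + 19 + 24 + 11 + 22 = 128
(b): 31 + 21 + 5 + 11 + 20 + 15 + 17 = 120

120 km — (b) is the shortest.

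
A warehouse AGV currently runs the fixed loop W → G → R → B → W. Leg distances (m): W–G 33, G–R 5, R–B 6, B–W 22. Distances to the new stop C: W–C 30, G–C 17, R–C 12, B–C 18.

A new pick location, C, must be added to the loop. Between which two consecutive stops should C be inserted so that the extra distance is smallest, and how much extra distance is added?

Insertion cost between consecutive stops i–j is d(i,C) + d(C,j) − d(i,j):
  between W and G: 30 + 17 − 33 = 14
  between G and R: 17 + 12 − 5 = 24
  between R and B: 12 + 18 − 6 = 24
  between B and W: 18 + 30 − 22 = 26
Cheapest insertion is between W and G, adding 14.
New total = 66 + 14 = 80.

+14 m — insert C between W and G.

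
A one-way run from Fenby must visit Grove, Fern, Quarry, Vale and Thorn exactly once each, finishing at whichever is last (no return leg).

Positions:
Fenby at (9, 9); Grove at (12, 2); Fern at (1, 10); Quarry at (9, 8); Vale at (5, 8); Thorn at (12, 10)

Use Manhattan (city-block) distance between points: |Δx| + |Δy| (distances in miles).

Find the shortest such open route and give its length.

Minimum one-way distance = 30 miles.

There are 5! = 120 possible orderings.
Fenby→Grove→Fern→Quarry→Vale→Thorn: 10+19+10+4+9 = 52
Fenby→Grove→Fern→Quarry→Thorn→Vale: 10+19+10+5+9 = 53
Fenby→Grove→Fern→Vale→Quarry→Thorn: 10+19+6+4+5 = 44
Fenby→Grove→Fern→Vale→Thorn→Quarry: 10+19+6+9+5 = 49
Fenby→Grove→Fern→Thorn→Quarry→Vale: 10+19+11+5+4 = 49
Fenby→Grove→Fern→Thorn→Vale→Quarry: 10+19+11+9+4 = 53
Fenby→Grove→Quarry→Fern→Vale→Thorn: 10+9+10+6+9 = 44
Fenby→Grove→Quarry→Fern→Thorn→Vale: 10+9+10+11+9 = 49
Fenby→Grove→Quarry→Vale→Fern→Thorn: 10+9+4+6+11 = 40
Fenby→Grove→Quarry→Vale→Thorn→Fern: 10+9+4+9+11 = 43
Fenby→Grove→Quarry→Thorn→Fern→Vale: 10+9+5+11+6 = 41
Fenby→Grove→Quarry→Thorn→Vale→Fern: 10+9+5+9+6 = 39
Fenby→Grove→Vale→Fern→Quarry→Thorn: 10+13+6+10+5 = 44
Fenby→Grove→Vale→Fern→Thorn→Quarry: 10+13+6+11+5 = 45
… (106 more)
Fenby→Quarry→Vale→Fern→Thorn→Grove: 1+4+6+11+8 = 30  ← best
The minimum is 30.
One shortest path: Fenby → Quarry → Vale → Fern → Thorn → Grove.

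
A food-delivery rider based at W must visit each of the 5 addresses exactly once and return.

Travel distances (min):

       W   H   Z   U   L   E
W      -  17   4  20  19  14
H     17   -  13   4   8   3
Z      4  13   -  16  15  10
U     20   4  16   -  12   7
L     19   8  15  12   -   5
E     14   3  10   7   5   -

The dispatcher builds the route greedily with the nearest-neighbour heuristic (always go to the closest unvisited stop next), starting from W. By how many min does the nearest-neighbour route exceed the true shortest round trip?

W: Z=4, E=14, H=17, L=19, U=20 ⇒ Z
Z: E=10, H=13, L=15, U=16 ⇒ E
E: H=3, L=5, U=7 ⇒ H
H: U=4, L=8 ⇒ U
U: L=12 ⇒ L
NN route W → Z → E → H → U → L → W costs 52.
Optimal: W → Z → U → H → L → E → W costs 51 (by enumerating all 60 distinct tours).
Excess = 52 − 51 = 1.

The nearest-neighbour route is 1 min longer than optimal.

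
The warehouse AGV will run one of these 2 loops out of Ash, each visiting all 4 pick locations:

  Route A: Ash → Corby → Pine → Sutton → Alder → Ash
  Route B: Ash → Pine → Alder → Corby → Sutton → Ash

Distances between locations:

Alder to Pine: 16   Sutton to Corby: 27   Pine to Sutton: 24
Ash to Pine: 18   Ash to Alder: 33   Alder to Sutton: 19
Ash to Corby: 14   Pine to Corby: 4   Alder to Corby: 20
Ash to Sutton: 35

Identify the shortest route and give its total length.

Route A: 14 + 4 + 24 + 19 + 33 = 94
Route B: 18 + 16 + 20 + 27 + 35 = 116

Shortest is Route A, total 94.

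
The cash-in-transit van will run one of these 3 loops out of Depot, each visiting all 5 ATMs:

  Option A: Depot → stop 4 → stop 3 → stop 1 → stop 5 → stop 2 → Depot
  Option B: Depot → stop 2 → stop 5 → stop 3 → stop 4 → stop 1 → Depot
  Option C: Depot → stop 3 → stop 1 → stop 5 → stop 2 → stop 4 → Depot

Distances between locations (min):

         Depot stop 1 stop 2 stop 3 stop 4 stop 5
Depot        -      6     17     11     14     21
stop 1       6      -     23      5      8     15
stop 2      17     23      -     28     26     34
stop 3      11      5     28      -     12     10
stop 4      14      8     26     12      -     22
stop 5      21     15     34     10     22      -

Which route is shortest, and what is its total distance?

Option A: 14 + 12 + 5 + 15 + 34 + 17 = 97
Option B: 17 + 34 + 10 + 12 + 8 + 6 = 87
Option C: 11 + 5 + 15 + 34 + 26 + 14 = 105

87 min — Option B is the shortest.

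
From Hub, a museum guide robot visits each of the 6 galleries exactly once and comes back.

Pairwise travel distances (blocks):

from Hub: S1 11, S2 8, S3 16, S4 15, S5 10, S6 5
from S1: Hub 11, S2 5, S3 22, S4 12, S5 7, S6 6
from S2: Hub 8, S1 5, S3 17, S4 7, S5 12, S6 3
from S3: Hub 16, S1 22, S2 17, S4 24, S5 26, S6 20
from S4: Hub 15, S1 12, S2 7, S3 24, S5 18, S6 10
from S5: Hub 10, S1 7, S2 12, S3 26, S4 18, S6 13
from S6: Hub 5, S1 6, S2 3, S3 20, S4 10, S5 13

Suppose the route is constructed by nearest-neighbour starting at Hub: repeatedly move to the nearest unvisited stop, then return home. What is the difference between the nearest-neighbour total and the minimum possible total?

From Hub: S6=5, S2=8, S5=10, S1=11, S4=15, S3=16 → choose S6 (5).
From S6: S2=3, S1=6, S4=10, S5=13, S3=20 → choose S2 (3).
From S2: S1=5, S4=7, S5=12, S3=17 → choose S1 (5).
From S1: S5=7, S4=12, S3=22 → choose S5 (7).
From S5: S4=18, S3=26 → choose S4 (18).
From S4: S3=24 → choose S3 (24).
NN route Hub → S6 → S2 → S1 → S5 → S4 → S3 → Hub costs 78.
Optimal: Hub → S3 → S2 → S4 → S6 → S1 → S5 → Hub costs 73 (by enumerating all 360 distinct tours).
Excess = 78 − 73 = 5.

Excess over optimum: 5 blocks.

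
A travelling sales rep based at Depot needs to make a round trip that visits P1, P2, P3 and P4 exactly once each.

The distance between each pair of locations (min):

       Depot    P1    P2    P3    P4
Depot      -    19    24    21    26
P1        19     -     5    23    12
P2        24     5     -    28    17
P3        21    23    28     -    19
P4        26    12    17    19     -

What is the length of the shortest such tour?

There are 12 distinct closed tours to check (reversals are equivalent).
Depot → P1 → P2 → P3 → P4 → Depot: 19+5+28+19+26 = 97
Depot → P1 → P2 → P4 → P3 → Depot: 19+5+17+19+21 = 81
Depot → P1 → P3 → P2 → P4 → Depot: 19+23+28+17+26 = 113
Depot → P1 → P3 → P4 → P2 → Depot: 19+23+19+17+24 = 102
Depot → P1 → P4 → P2 → P3 → Depot: 19+12+17+28+21 = 97
Depot → P1 → P4 → P3 → P2 → Depot: 19+12+19+28+24 = 102
Depot → P2 → P1 → P3 → P4 → Depot: 24+5+23+19+26 = 97
Depot → P2 → P1 → P4 → P3 → Depot: 24+5+12+19+21 = 81
Depot → P2 → P3 → P1 → P4 → Depot: 24+28+23+12+26 = 113
Depot → P2 → P4 → P1 → P3 → Depot: 24+17+12+23+21 = 97
Depot → P3 → P1 → P2 → P4 → Depot: 21+23+5+17+26 = 92
Depot → P3 → P2 → P1 → P4 → Depot: 21+28+5+12+26 = 92
The minimum is 81.
One optimal route: Depot → P1 → P2 → P4 → P3 → Depot (or its reverse).

81 min — the shortest possible round trip.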